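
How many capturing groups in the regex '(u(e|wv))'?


To count capturing groups, count each '(' that starts a group.
Pattern: '(u(e|wv))'
Walking through the pattern:
  Position 0: '(' -> group #1
  Position 2: '(' -> group #2
Total capturing groups: 2

2


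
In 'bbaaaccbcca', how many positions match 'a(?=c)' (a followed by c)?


Lookahead 'a(?=c)' matches 'a' only when followed by 'c'.
String: 'bbaaaccbcca'
Checking each position where char is 'a':
  pos 2: 'a' -> no (next='a')
  pos 3: 'a' -> no (next='a')
  pos 4: 'a' -> MATCH (next='c')
Matching positions: [4]
Count: 1

1


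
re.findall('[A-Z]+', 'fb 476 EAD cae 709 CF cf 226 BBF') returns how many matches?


Pattern '[A-Z]+' finds one or more uppercase letters.
Text: 'fb 476 EAD cae 709 CF cf 226 BBF'
Scanning for matches:
  Match 1: 'EAD'
  Match 2: 'CF'
  Match 3: 'BBF'
Total matches: 3

3


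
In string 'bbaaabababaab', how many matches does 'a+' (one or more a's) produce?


Pattern 'a+' matches one or more consecutive a's.
String: 'bbaaabababaab'
Scanning for runs of a:
  Match 1: 'aaa' (length 3)
  Match 2: 'a' (length 1)
  Match 3: 'a' (length 1)
  Match 4: 'aa' (length 2)
Total matches: 4

4


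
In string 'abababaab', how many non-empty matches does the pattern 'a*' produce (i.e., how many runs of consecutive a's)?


Pattern 'a*' matches zero or more a's. We want non-empty runs of consecutive a's.
String: 'abababaab'
Walking through the string to find runs of a's:
  Run 1: positions 0-0 -> 'a'
  Run 2: positions 2-2 -> 'a'
  Run 3: positions 4-4 -> 'a'
  Run 4: positions 6-7 -> 'aa'
Non-empty runs found: ['a', 'a', 'a', 'aa']
Count: 4

4


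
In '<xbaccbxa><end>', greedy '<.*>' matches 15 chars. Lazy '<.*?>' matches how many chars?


Greedy '<.*>' tries to match as MUCH as possible.
Lazy '<.*?>' tries to match as LITTLE as possible.

String: '<xbaccbxa><end>'
Greedy '<.*>' starts at first '<' and extends to the LAST '>': '<xbaccbxa><end>' (15 chars)
Lazy '<.*?>' starts at first '<' and stops at the FIRST '>': '<xbaccbxa>' (10 chars)

10


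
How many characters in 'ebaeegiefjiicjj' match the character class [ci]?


Character class [ci] matches any of: {c, i}
Scanning string 'ebaeegiefjiicjj' character by character:
  pos 0: 'e' -> no
  pos 1: 'b' -> no
  pos 2: 'a' -> no
  pos 3: 'e' -> no
  pos 4: 'e' -> no
  pos 5: 'g' -> no
  pos 6: 'i' -> MATCH
  pos 7: 'e' -> no
  pos 8: 'f' -> no
  pos 9: 'j' -> no
  pos 10: 'i' -> MATCH
  pos 11: 'i' -> MATCH
  pos 12: 'c' -> MATCH
  pos 13: 'j' -> no
  pos 14: 'j' -> no
Total matches: 4

4


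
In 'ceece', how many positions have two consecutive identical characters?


Looking for consecutive identical characters in 'ceece':
  pos 0-1: 'c' vs 'e' -> different
  pos 1-2: 'e' vs 'e' -> MATCH ('ee')
  pos 2-3: 'e' vs 'c' -> different
  pos 3-4: 'c' vs 'e' -> different
Consecutive identical pairs: ['ee']
Count: 1

1


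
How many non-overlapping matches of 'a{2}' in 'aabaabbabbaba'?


Pattern 'a{2}' matches exactly 2 consecutive a's (greedy, non-overlapping).
String: 'aabaabbabbaba'
Scanning for runs of a's:
  Run at pos 0: 'aa' (length 2) -> 1 match(es)
  Run at pos 3: 'aa' (length 2) -> 1 match(es)
  Run at pos 7: 'a' (length 1) -> 0 match(es)
  Run at pos 10: 'a' (length 1) -> 0 match(es)
  Run at pos 12: 'a' (length 1) -> 0 match(es)
Matches found: ['aa', 'aa']
Total: 2

2


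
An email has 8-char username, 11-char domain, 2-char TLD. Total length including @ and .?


An email address has format: username@domain.tld
Username length: 8
'@' character: 1
Domain length: 11
'.' character: 1
TLD length: 2
Total = 8 + 1 + 11 + 1 + 2 = 23

23


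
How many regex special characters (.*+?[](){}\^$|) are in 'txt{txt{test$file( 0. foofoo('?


Regex special characters are: . * + ? [ ] ( ) { } \ ^ $ |
Scanning 'txt{txt{test$file( 0. foofoo(':
  pos 3: '{' -> SPECIAL
  pos 7: '{' -> SPECIAL
  pos 12: '$' -> SPECIAL
  pos 17: '(' -> SPECIAL
  pos 20: '.' -> SPECIAL
  pos 28: '(' -> SPECIAL
Special chars found: ['{', '{', '$', '(', '.', '(']
Total: 6

6


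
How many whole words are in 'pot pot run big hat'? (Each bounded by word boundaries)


Word boundaries (\b) mark the start/end of each word.
Text: 'pot pot run big hat'
Splitting by whitespace:
  Word 1: 'pot'
  Word 2: 'pot'
  Word 3: 'run'
  Word 4: 'big'
  Word 5: 'hat'
Total whole words: 5

5


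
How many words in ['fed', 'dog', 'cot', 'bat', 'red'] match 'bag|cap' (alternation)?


Alternation 'bag|cap' matches either 'bag' or 'cap'.
Checking each word:
  'fed' -> no
  'dog' -> no
  'cot' -> no
  'bat' -> no
  'red' -> no
Matches: []
Count: 0

0


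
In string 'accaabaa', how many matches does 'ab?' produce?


Pattern 'ab?' matches 'a' optionally followed by 'b'.
String: 'accaabaa'
Scanning left to right for 'a' then checking next char:
  Match 1: 'a' (a not followed by b)
  Match 2: 'a' (a not followed by b)
  Match 3: 'ab' (a followed by b)
  Match 4: 'a' (a not followed by b)
  Match 5: 'a' (a not followed by b)
Total matches: 5

5


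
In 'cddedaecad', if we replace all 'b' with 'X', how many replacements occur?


re.sub('b', 'X', text) replaces every occurrence of 'b' with 'X'.
Text: 'cddedaecad'
Scanning for 'b':
Total replacements: 0

0


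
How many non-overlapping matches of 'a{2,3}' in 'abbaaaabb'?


Pattern 'a{2,3}' matches between 2 and 3 consecutive a's (greedy).
String: 'abbaaaabb'
Finding runs of a's and applying greedy matching:
  Run at pos 0: 'a' (length 1)
  Run at pos 3: 'aaaa' (length 4)
Matches: ['aaa']
Count: 1

1


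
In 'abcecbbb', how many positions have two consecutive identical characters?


Looking for consecutive identical characters in 'abcecbbb':
  pos 0-1: 'a' vs 'b' -> different
  pos 1-2: 'b' vs 'c' -> different
  pos 2-3: 'c' vs 'e' -> different
  pos 3-4: 'e' vs 'c' -> different
  pos 4-5: 'c' vs 'b' -> different
  pos 5-6: 'b' vs 'b' -> MATCH ('bb')
  pos 6-7: 'b' vs 'b' -> MATCH ('bb')
Consecutive identical pairs: ['bb', 'bb']
Count: 2

2


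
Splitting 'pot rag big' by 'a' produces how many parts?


Splitting by 'a' breaks the string at each occurrence of the separator.
Text: 'pot rag big'
Parts after split:
  Part 1: 'pot r'
  Part 2: 'g big'
Total parts: 2

2


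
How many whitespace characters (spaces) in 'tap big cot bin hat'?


\s matches whitespace characters (spaces, tabs, etc.).
Text: 'tap big cot bin hat'
This text has 5 words separated by spaces.
Number of spaces = number of words - 1 = 5 - 1 = 4

4


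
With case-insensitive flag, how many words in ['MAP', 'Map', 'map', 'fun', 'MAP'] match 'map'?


Case-insensitive matching: compare each word's lowercase form to 'map'.
  'MAP' -> lower='map' -> MATCH
  'Map' -> lower='map' -> MATCH
  'map' -> lower='map' -> MATCH
  'fun' -> lower='fun' -> no
  'MAP' -> lower='map' -> MATCH
Matches: ['MAP', 'Map', 'map', 'MAP']
Count: 4

4


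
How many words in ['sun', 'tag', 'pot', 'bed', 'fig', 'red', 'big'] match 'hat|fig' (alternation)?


Alternation 'hat|fig' matches either 'hat' or 'fig'.
Checking each word:
  'sun' -> no
  'tag' -> no
  'pot' -> no
  'bed' -> no
  'fig' -> MATCH
  'red' -> no
  'big' -> no
Matches: ['fig']
Count: 1

1


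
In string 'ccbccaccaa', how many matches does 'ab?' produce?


Pattern 'ab?' matches 'a' optionally followed by 'b'.
String: 'ccbccaccaa'
Scanning left to right for 'a' then checking next char:
  Match 1: 'a' (a not followed by b)
  Match 2: 'a' (a not followed by b)
  Match 3: 'a' (a not followed by b)
Total matches: 3

3


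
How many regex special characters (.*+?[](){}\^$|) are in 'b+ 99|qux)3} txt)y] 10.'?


Regex special characters are: . * + ? [ ] ( ) { } \ ^ $ |
Scanning 'b+ 99|qux)3} txt)y] 10.':
  pos 1: '+' -> SPECIAL
  pos 5: '|' -> SPECIAL
  pos 9: ')' -> SPECIAL
  pos 11: '}' -> SPECIAL
  pos 16: ')' -> SPECIAL
  pos 18: ']' -> SPECIAL
  pos 22: '.' -> SPECIAL
Special chars found: ['+', '|', ')', '}', ')', ']', '.']
Total: 7

7


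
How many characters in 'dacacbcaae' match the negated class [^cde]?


Negated class [^cde] matches any char NOT in {c, d, e}
Scanning 'dacacbcaae':
  pos 0: 'd' -> no (excluded)
  pos 1: 'a' -> MATCH
  pos 2: 'c' -> no (excluded)
  pos 3: 'a' -> MATCH
  pos 4: 'c' -> no (excluded)
  pos 5: 'b' -> MATCH
  pos 6: 'c' -> no (excluded)
  pos 7: 'a' -> MATCH
  pos 8: 'a' -> MATCH
  pos 9: 'e' -> no (excluded)
Total matches: 5

5


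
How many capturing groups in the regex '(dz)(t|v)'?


To count capturing groups, count each '(' that starts a group.
Pattern: '(dz)(t|v)'
Walking through the pattern:
  Position 0: '(' -> group #1
  Position 4: '(' -> group #2
Total capturing groups: 2

2


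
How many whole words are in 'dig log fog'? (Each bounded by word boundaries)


Word boundaries (\b) mark the start/end of each word.
Text: 'dig log fog'
Splitting by whitespace:
  Word 1: 'dig'
  Word 2: 'log'
  Word 3: 'fog'
Total whole words: 3

3


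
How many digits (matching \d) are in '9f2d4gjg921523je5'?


\d matches any digit 0-9.
Scanning '9f2d4gjg921523je5':
  pos 0: '9' -> DIGIT
  pos 2: '2' -> DIGIT
  pos 4: '4' -> DIGIT
  pos 8: '9' -> DIGIT
  pos 9: '2' -> DIGIT
  pos 10: '1' -> DIGIT
  pos 11: '5' -> DIGIT
  pos 12: '2' -> DIGIT
  pos 13: '3' -> DIGIT
  pos 16: '5' -> DIGIT
Digits found: ['9', '2', '4', '9', '2', '1', '5', '2', '3', '5']
Total: 10

10


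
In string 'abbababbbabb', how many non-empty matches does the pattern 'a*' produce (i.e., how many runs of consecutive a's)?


Pattern 'a*' matches zero or more a's. We want non-empty runs of consecutive a's.
String: 'abbababbbabb'
Walking through the string to find runs of a's:
  Run 1: positions 0-0 -> 'a'
  Run 2: positions 3-3 -> 'a'
  Run 3: positions 5-5 -> 'a'
  Run 4: positions 9-9 -> 'a'
Non-empty runs found: ['a', 'a', 'a', 'a']
Count: 4

4


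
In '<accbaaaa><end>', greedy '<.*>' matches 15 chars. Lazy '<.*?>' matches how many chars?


Greedy '<.*>' tries to match as MUCH as possible.
Lazy '<.*?>' tries to match as LITTLE as possible.

String: '<accbaaaa><end>'
Greedy '<.*>' starts at first '<' and extends to the LAST '>': '<accbaaaa><end>' (15 chars)
Lazy '<.*?>' starts at first '<' and stops at the FIRST '>': '<accbaaaa>' (10 chars)

10


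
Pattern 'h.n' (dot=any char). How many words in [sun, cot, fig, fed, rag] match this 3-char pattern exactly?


Pattern 'h.n' means: starts with 'h', any single char, ends with 'n'.
Checking each word (must be exactly 3 chars):
  'sun' (len=3): no
  'cot' (len=3): no
  'fig' (len=3): no
  'fed' (len=3): no
  'rag' (len=3): no
Matching words: []
Total: 0

0


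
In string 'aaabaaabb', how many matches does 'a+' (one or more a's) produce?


Pattern 'a+' matches one or more consecutive a's.
String: 'aaabaaabb'
Scanning for runs of a:
  Match 1: 'aaa' (length 3)
  Match 2: 'aaa' (length 3)
Total matches: 2

2


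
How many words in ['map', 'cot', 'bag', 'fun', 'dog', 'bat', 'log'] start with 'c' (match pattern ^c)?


Pattern ^c anchors to start of word. Check which words begin with 'c':
  'map' -> no
  'cot' -> MATCH (starts with 'c')
  'bag' -> no
  'fun' -> no
  'dog' -> no
  'bat' -> no
  'log' -> no
Matching words: ['cot']
Count: 1

1


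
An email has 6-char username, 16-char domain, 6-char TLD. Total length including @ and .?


An email address has format: username@domain.tld
Username length: 6
'@' character: 1
Domain length: 16
'.' character: 1
TLD length: 6
Total = 6 + 1 + 16 + 1 + 6 = 30

30


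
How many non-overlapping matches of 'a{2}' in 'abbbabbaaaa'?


Pattern 'a{2}' matches exactly 2 consecutive a's (greedy, non-overlapping).
String: 'abbbabbaaaa'
Scanning for runs of a's:
  Run at pos 0: 'a' (length 1) -> 0 match(es)
  Run at pos 4: 'a' (length 1) -> 0 match(es)
  Run at pos 7: 'aaaa' (length 4) -> 2 match(es)
Matches found: ['aa', 'aa']
Total: 2

2


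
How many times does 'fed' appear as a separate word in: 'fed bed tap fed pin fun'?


Scanning each word for exact match 'fed':
  Word 1: 'fed' -> MATCH
  Word 2: 'bed' -> no
  Word 3: 'tap' -> no
  Word 4: 'fed' -> MATCH
  Word 5: 'pin' -> no
  Word 6: 'fun' -> no
Total matches: 2

2


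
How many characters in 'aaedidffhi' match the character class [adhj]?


Character class [adhj] matches any of: {a, d, h, j}
Scanning string 'aaedidffhi' character by character:
  pos 0: 'a' -> MATCH
  pos 1: 'a' -> MATCH
  pos 2: 'e' -> no
  pos 3: 'd' -> MATCH
  pos 4: 'i' -> no
  pos 5: 'd' -> MATCH
  pos 6: 'f' -> no
  pos 7: 'f' -> no
  pos 8: 'h' -> MATCH
  pos 9: 'i' -> no
Total matches: 5

5


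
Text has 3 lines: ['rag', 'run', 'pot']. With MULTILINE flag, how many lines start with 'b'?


With MULTILINE flag, ^ matches the start of each line.
Lines: ['rag', 'run', 'pot']
Checking which lines start with 'b':
  Line 1: 'rag' -> no
  Line 2: 'run' -> no
  Line 3: 'pot' -> no
Matching lines: []
Count: 0

0


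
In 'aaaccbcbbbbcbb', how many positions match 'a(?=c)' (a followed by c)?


Lookahead 'a(?=c)' matches 'a' only when followed by 'c'.
String: 'aaaccbcbbbbcbb'
Checking each position where char is 'a':
  pos 0: 'a' -> no (next='a')
  pos 1: 'a' -> no (next='a')
  pos 2: 'a' -> MATCH (next='c')
Matching positions: [2]
Count: 1

1


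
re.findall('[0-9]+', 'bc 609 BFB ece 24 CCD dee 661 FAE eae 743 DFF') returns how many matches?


Pattern '[0-9]+' finds one or more digits.
Text: 'bc 609 BFB ece 24 CCD dee 661 FAE eae 743 DFF'
Scanning for matches:
  Match 1: '609'
  Match 2: '24'
  Match 3: '661'
  Match 4: '743'
Total matches: 4

4


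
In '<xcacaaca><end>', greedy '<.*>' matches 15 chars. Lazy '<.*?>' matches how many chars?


Greedy '<.*>' tries to match as MUCH as possible.
Lazy '<.*?>' tries to match as LITTLE as possible.

String: '<xcacaaca><end>'
Greedy '<.*>' starts at first '<' and extends to the LAST '>': '<xcacaaca><end>' (15 chars)
Lazy '<.*?>' starts at first '<' and stops at the FIRST '>': '<xcacaaca>' (10 chars)

10


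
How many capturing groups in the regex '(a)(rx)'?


To count capturing groups, count each '(' that starts a group.
Pattern: '(a)(rx)'
Walking through the pattern:
  Position 0: '(' -> group #1
  Position 3: '(' -> group #2
Total capturing groups: 2

2


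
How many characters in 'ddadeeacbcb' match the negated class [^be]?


Negated class [^be] matches any char NOT in {b, e}
Scanning 'ddadeeacbcb':
  pos 0: 'd' -> MATCH
  pos 1: 'd' -> MATCH
  pos 2: 'a' -> MATCH
  pos 3: 'd' -> MATCH
  pos 4: 'e' -> no (excluded)
  pos 5: 'e' -> no (excluded)
  pos 6: 'a' -> MATCH
  pos 7: 'c' -> MATCH
  pos 8: 'b' -> no (excluded)
  pos 9: 'c' -> MATCH
  pos 10: 'b' -> no (excluded)
Total matches: 7

7


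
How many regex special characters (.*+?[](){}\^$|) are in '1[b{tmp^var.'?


Regex special characters are: . * + ? [ ] ( ) { } \ ^ $ |
Scanning '1[b{tmp^var.':
  pos 1: '[' -> SPECIAL
  pos 3: '{' -> SPECIAL
  pos 7: '^' -> SPECIAL
  pos 11: '.' -> SPECIAL
Special chars found: ['[', '{', '^', '.']
Total: 4

4


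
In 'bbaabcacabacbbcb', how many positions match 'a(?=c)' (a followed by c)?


Lookahead 'a(?=c)' matches 'a' only when followed by 'c'.
String: 'bbaabcacabacbbcb'
Checking each position where char is 'a':
  pos 2: 'a' -> no (next='a')
  pos 3: 'a' -> no (next='b')
  pos 6: 'a' -> MATCH (next='c')
  pos 8: 'a' -> no (next='b')
  pos 10: 'a' -> MATCH (next='c')
Matching positions: [6, 10]
Count: 2

2


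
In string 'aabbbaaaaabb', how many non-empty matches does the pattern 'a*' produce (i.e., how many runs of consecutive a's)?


Pattern 'a*' matches zero or more a's. We want non-empty runs of consecutive a's.
String: 'aabbbaaaaabb'
Walking through the string to find runs of a's:
  Run 1: positions 0-1 -> 'aa'
  Run 2: positions 5-9 -> 'aaaaa'
Non-empty runs found: ['aa', 'aaaaa']
Count: 2

2


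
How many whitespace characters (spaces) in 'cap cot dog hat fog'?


\s matches whitespace characters (spaces, tabs, etc.).
Text: 'cap cot dog hat fog'
This text has 5 words separated by spaces.
Number of spaces = number of words - 1 = 5 - 1 = 4

4


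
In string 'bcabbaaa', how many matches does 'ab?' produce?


Pattern 'ab?' matches 'a' optionally followed by 'b'.
String: 'bcabbaaa'
Scanning left to right for 'a' then checking next char:
  Match 1: 'ab' (a followed by b)
  Match 2: 'a' (a not followed by b)
  Match 3: 'a' (a not followed by b)
  Match 4: 'a' (a not followed by b)
Total matches: 4

4


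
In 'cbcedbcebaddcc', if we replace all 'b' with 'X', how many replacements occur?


re.sub('b', 'X', text) replaces every occurrence of 'b' with 'X'.
Text: 'cbcedbcebaddcc'
Scanning for 'b':
  pos 1: 'b' -> replacement #1
  pos 5: 'b' -> replacement #2
  pos 8: 'b' -> replacement #3
Total replacements: 3

3


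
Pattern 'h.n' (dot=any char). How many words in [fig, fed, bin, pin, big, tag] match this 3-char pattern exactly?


Pattern 'h.n' means: starts with 'h', any single char, ends with 'n'.
Checking each word (must be exactly 3 chars):
  'fig' (len=3): no
  'fed' (len=3): no
  'bin' (len=3): no
  'pin' (len=3): no
  'big' (len=3): no
  'tag' (len=3): no
Matching words: []
Total: 0

0


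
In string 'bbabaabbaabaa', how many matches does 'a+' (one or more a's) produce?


Pattern 'a+' matches one or more consecutive a's.
String: 'bbabaabbaabaa'
Scanning for runs of a:
  Match 1: 'a' (length 1)
  Match 2: 'aa' (length 2)
  Match 3: 'aa' (length 2)
  Match 4: 'aa' (length 2)
Total matches: 4

4


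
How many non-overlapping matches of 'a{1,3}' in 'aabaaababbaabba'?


Pattern 'a{1,3}' matches between 1 and 3 consecutive a's (greedy).
String: 'aabaaababbaabba'
Finding runs of a's and applying greedy matching:
  Run at pos 0: 'aa' (length 2)
  Run at pos 3: 'aaa' (length 3)
  Run at pos 7: 'a' (length 1)
  Run at pos 10: 'aa' (length 2)
  Run at pos 14: 'a' (length 1)
Matches: ['aa', 'aaa', 'a', 'aa', 'a']
Count: 5

5


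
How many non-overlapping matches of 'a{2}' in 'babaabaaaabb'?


Pattern 'a{2}' matches exactly 2 consecutive a's (greedy, non-overlapping).
String: 'babaabaaaabb'
Scanning for runs of a's:
  Run at pos 1: 'a' (length 1) -> 0 match(es)
  Run at pos 3: 'aa' (length 2) -> 1 match(es)
  Run at pos 6: 'aaaa' (length 4) -> 2 match(es)
Matches found: ['aa', 'aa', 'aa']
Total: 3

3


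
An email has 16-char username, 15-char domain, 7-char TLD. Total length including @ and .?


An email address has format: username@domain.tld
Username length: 16
'@' character: 1
Domain length: 15
'.' character: 1
TLD length: 7
Total = 16 + 1 + 15 + 1 + 7 = 40

40


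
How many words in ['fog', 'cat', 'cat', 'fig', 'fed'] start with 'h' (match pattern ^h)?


Pattern ^h anchors to start of word. Check which words begin with 'h':
  'fog' -> no
  'cat' -> no
  'cat' -> no
  'fig' -> no
  'fed' -> no
Matching words: []
Count: 0

0


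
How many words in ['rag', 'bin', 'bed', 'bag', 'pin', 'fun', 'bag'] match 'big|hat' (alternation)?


Alternation 'big|hat' matches either 'big' or 'hat'.
Checking each word:
  'rag' -> no
  'bin' -> no
  'bed' -> no
  'bag' -> no
  'pin' -> no
  'fun' -> no
  'bag' -> no
Matches: []
Count: 0

0


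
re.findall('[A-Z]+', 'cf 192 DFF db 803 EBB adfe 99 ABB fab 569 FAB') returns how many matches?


Pattern '[A-Z]+' finds one or more uppercase letters.
Text: 'cf 192 DFF db 803 EBB adfe 99 ABB fab 569 FAB'
Scanning for matches:
  Match 1: 'DFF'
  Match 2: 'EBB'
  Match 3: 'ABB'
  Match 4: 'FAB'
Total matches: 4

4


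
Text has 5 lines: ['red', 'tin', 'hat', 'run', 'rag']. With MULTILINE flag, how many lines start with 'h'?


With MULTILINE flag, ^ matches the start of each line.
Lines: ['red', 'tin', 'hat', 'run', 'rag']
Checking which lines start with 'h':
  Line 1: 'red' -> no
  Line 2: 'tin' -> no
  Line 3: 'hat' -> MATCH
  Line 4: 'run' -> no
  Line 5: 'rag' -> no
Matching lines: ['hat']
Count: 1

1


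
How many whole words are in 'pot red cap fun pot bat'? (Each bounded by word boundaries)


Word boundaries (\b) mark the start/end of each word.
Text: 'pot red cap fun pot bat'
Splitting by whitespace:
  Word 1: 'pot'
  Word 2: 'red'
  Word 3: 'cap'
  Word 4: 'fun'
  Word 5: 'pot'
  Word 6: 'bat'
Total whole words: 6

6


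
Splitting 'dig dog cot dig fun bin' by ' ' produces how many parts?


Splitting by ' ' breaks the string at each occurrence of the separator.
Text: 'dig dog cot dig fun bin'
Parts after split:
  Part 1: 'dig'
  Part 2: 'dog'
  Part 3: 'cot'
  Part 4: 'dig'
  Part 5: 'fun'
  Part 6: 'bin'
Total parts: 6

6


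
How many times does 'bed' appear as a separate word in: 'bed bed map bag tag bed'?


Scanning each word for exact match 'bed':
  Word 1: 'bed' -> MATCH
  Word 2: 'bed' -> MATCH
  Word 3: 'map' -> no
  Word 4: 'bag' -> no
  Word 5: 'tag' -> no
  Word 6: 'bed' -> MATCH
Total matches: 3

3


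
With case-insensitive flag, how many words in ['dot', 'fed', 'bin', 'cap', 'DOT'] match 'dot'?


Case-insensitive matching: compare each word's lowercase form to 'dot'.
  'dot' -> lower='dot' -> MATCH
  'fed' -> lower='fed' -> no
  'bin' -> lower='bin' -> no
  'cap' -> lower='cap' -> no
  'DOT' -> lower='dot' -> MATCH
Matches: ['dot', 'DOT']
Count: 2

2


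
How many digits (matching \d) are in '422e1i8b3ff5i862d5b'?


\d matches any digit 0-9.
Scanning '422e1i8b3ff5i862d5b':
  pos 0: '4' -> DIGIT
  pos 1: '2' -> DIGIT
  pos 2: '2' -> DIGIT
  pos 4: '1' -> DIGIT
  pos 6: '8' -> DIGIT
  pos 8: '3' -> DIGIT
  pos 11: '5' -> DIGIT
  pos 13: '8' -> DIGIT
  pos 14: '6' -> DIGIT
  pos 15: '2' -> DIGIT
  pos 17: '5' -> DIGIT
Digits found: ['4', '2', '2', '1', '8', '3', '5', '8', '6', '2', '5']
Total: 11

11


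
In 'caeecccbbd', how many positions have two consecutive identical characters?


Looking for consecutive identical characters in 'caeecccbbd':
  pos 0-1: 'c' vs 'a' -> different
  pos 1-2: 'a' vs 'e' -> different
  pos 2-3: 'e' vs 'e' -> MATCH ('ee')
  pos 3-4: 'e' vs 'c' -> different
  pos 4-5: 'c' vs 'c' -> MATCH ('cc')
  pos 5-6: 'c' vs 'c' -> MATCH ('cc')
  pos 6-7: 'c' vs 'b' -> different
  pos 7-8: 'b' vs 'b' -> MATCH ('bb')
  pos 8-9: 'b' vs 'd' -> different
Consecutive identical pairs: ['ee', 'cc', 'cc', 'bb']
Count: 4

4


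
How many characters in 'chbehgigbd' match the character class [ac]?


Character class [ac] matches any of: {a, c}
Scanning string 'chbehgigbd' character by character:
  pos 0: 'c' -> MATCH
  pos 1: 'h' -> no
  pos 2: 'b' -> no
  pos 3: 'e' -> no
  pos 4: 'h' -> no
  pos 5: 'g' -> no
  pos 6: 'i' -> no
  pos 7: 'g' -> no
  pos 8: 'b' -> no
  pos 9: 'd' -> no
Total matches: 1

1


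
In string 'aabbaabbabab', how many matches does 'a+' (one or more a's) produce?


Pattern 'a+' matches one or more consecutive a's.
String: 'aabbaabbabab'
Scanning for runs of a:
  Match 1: 'aa' (length 2)
  Match 2: 'aa' (length 2)
  Match 3: 'a' (length 1)
  Match 4: 'a' (length 1)
Total matches: 4

4


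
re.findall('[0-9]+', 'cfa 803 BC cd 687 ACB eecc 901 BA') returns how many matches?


Pattern '[0-9]+' finds one or more digits.
Text: 'cfa 803 BC cd 687 ACB eecc 901 BA'
Scanning for matches:
  Match 1: '803'
  Match 2: '687'
  Match 3: '901'
Total matches: 3

3


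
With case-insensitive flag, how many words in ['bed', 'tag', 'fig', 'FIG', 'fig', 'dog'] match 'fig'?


Case-insensitive matching: compare each word's lowercase form to 'fig'.
  'bed' -> lower='bed' -> no
  'tag' -> lower='tag' -> no
  'fig' -> lower='fig' -> MATCH
  'FIG' -> lower='fig' -> MATCH
  'fig' -> lower='fig' -> MATCH
  'dog' -> lower='dog' -> no
Matches: ['fig', 'FIG', 'fig']
Count: 3

3


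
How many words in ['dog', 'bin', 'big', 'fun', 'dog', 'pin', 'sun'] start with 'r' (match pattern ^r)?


Pattern ^r anchors to start of word. Check which words begin with 'r':
  'dog' -> no
  'bin' -> no
  'big' -> no
  'fun' -> no
  'dog' -> no
  'pin' -> no
  'sun' -> no
Matching words: []
Count: 0

0


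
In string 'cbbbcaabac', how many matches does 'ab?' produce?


Pattern 'ab?' matches 'a' optionally followed by 'b'.
String: 'cbbbcaabac'
Scanning left to right for 'a' then checking next char:
  Match 1: 'a' (a not followed by b)
  Match 2: 'ab' (a followed by b)
  Match 3: 'a' (a not followed by b)
Total matches: 3

3


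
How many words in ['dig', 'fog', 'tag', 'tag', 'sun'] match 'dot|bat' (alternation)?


Alternation 'dot|bat' matches either 'dot' or 'bat'.
Checking each word:
  'dig' -> no
  'fog' -> no
  'tag' -> no
  'tag' -> no
  'sun' -> no
Matches: []
Count: 0

0


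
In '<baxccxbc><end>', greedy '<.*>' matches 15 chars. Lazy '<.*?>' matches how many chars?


Greedy '<.*>' tries to match as MUCH as possible.
Lazy '<.*?>' tries to match as LITTLE as possible.

String: '<baxccxbc><end>'
Greedy '<.*>' starts at first '<' and extends to the LAST '>': '<baxccxbc><end>' (15 chars)
Lazy '<.*?>' starts at first '<' and stops at the FIRST '>': '<baxccxbc>' (10 chars)

10


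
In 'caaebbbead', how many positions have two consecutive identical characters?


Looking for consecutive identical characters in 'caaebbbead':
  pos 0-1: 'c' vs 'a' -> different
  pos 1-2: 'a' vs 'a' -> MATCH ('aa')
  pos 2-3: 'a' vs 'e' -> different
  pos 3-4: 'e' vs 'b' -> different
  pos 4-5: 'b' vs 'b' -> MATCH ('bb')
  pos 5-6: 'b' vs 'b' -> MATCH ('bb')
  pos 6-7: 'b' vs 'e' -> different
  pos 7-8: 'e' vs 'a' -> different
  pos 8-9: 'a' vs 'd' -> different
Consecutive identical pairs: ['aa', 'bb', 'bb']
Count: 3

3


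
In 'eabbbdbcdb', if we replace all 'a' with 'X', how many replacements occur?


re.sub('a', 'X', text) replaces every occurrence of 'a' with 'X'.
Text: 'eabbbdbcdb'
Scanning for 'a':
  pos 1: 'a' -> replacement #1
Total replacements: 1

1


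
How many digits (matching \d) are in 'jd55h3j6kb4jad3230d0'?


\d matches any digit 0-9.
Scanning 'jd55h3j6kb4jad3230d0':
  pos 2: '5' -> DIGIT
  pos 3: '5' -> DIGIT
  pos 5: '3' -> DIGIT
  pos 7: '6' -> DIGIT
  pos 10: '4' -> DIGIT
  pos 14: '3' -> DIGIT
  pos 15: '2' -> DIGIT
  pos 16: '3' -> DIGIT
  pos 17: '0' -> DIGIT
  pos 19: '0' -> DIGIT
Digits found: ['5', '5', '3', '6', '4', '3', '2', '3', '0', '0']
Total: 10

10


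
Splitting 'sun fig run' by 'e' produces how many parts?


Splitting by 'e' breaks the string at each occurrence of the separator.
Text: 'sun fig run'
Parts after split:
  Part 1: 'sun fig run'
Total parts: 1

1


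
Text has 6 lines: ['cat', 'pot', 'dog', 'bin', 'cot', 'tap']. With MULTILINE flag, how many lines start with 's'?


With MULTILINE flag, ^ matches the start of each line.
Lines: ['cat', 'pot', 'dog', 'bin', 'cot', 'tap']
Checking which lines start with 's':
  Line 1: 'cat' -> no
  Line 2: 'pot' -> no
  Line 3: 'dog' -> no
  Line 4: 'bin' -> no
  Line 5: 'cot' -> no
  Line 6: 'tap' -> no
Matching lines: []
Count: 0

0


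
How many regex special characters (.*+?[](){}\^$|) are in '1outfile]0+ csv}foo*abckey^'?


Regex special characters are: . * + ? [ ] ( ) { } \ ^ $ |
Scanning '1outfile]0+ csv}foo*abckey^':
  pos 8: ']' -> SPECIAL
  pos 10: '+' -> SPECIAL
  pos 15: '}' -> SPECIAL
  pos 19: '*' -> SPECIAL
  pos 26: '^' -> SPECIAL
Special chars found: [']', '+', '}', '*', '^']
Total: 5

5


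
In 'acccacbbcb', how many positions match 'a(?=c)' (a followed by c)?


Lookahead 'a(?=c)' matches 'a' only when followed by 'c'.
String: 'acccacbbcb'
Checking each position where char is 'a':
  pos 0: 'a' -> MATCH (next='c')
  pos 4: 'a' -> MATCH (next='c')
Matching positions: [0, 4]
Count: 2

2


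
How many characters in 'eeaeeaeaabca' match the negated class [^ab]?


Negated class [^ab] matches any char NOT in {a, b}
Scanning 'eeaeeaeaabca':
  pos 0: 'e' -> MATCH
  pos 1: 'e' -> MATCH
  pos 2: 'a' -> no (excluded)
  pos 3: 'e' -> MATCH
  pos 4: 'e' -> MATCH
  pos 5: 'a' -> no (excluded)
  pos 6: 'e' -> MATCH
  pos 7: 'a' -> no (excluded)
  pos 8: 'a' -> no (excluded)
  pos 9: 'b' -> no (excluded)
  pos 10: 'c' -> MATCH
  pos 11: 'a' -> no (excluded)
Total matches: 6

6


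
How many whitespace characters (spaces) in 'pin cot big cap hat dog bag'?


\s matches whitespace characters (spaces, tabs, etc.).
Text: 'pin cot big cap hat dog bag'
This text has 7 words separated by spaces.
Number of spaces = number of words - 1 = 7 - 1 = 6

6


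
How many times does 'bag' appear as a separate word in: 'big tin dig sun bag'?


Scanning each word for exact match 'bag':
  Word 1: 'big' -> no
  Word 2: 'tin' -> no
  Word 3: 'dig' -> no
  Word 4: 'sun' -> no
  Word 5: 'bag' -> MATCH
Total matches: 1

1


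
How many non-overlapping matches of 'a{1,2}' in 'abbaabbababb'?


Pattern 'a{1,2}' matches between 1 and 2 consecutive a's (greedy).
String: 'abbaabbababb'
Finding runs of a's and applying greedy matching:
  Run at pos 0: 'a' (length 1)
  Run at pos 3: 'aa' (length 2)
  Run at pos 7: 'a' (length 1)
  Run at pos 9: 'a' (length 1)
Matches: ['a', 'aa', 'a', 'a']
Count: 4

4


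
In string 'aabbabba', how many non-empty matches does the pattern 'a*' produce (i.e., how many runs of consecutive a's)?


Pattern 'a*' matches zero or more a's. We want non-empty runs of consecutive a's.
String: 'aabbabba'
Walking through the string to find runs of a's:
  Run 1: positions 0-1 -> 'aa'
  Run 2: positions 4-4 -> 'a'
  Run 3: positions 7-7 -> 'a'
Non-empty runs found: ['aa', 'a', 'a']
Count: 3

3


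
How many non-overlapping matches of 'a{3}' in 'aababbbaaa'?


Pattern 'a{3}' matches exactly 3 consecutive a's (greedy, non-overlapping).
String: 'aababbbaaa'
Scanning for runs of a's:
  Run at pos 0: 'aa' (length 2) -> 0 match(es)
  Run at pos 3: 'a' (length 1) -> 0 match(es)
  Run at pos 7: 'aaa' (length 3) -> 1 match(es)
Matches found: ['aaa']
Total: 1

1


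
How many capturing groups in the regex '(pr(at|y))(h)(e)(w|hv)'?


To count capturing groups, count each '(' that starts a group.
Pattern: '(pr(at|y))(h)(e)(w|hv)'
Walking through the pattern:
  Position 0: '(' -> group #1
  Position 3: '(' -> group #2
  Position 10: '(' -> group #3
  Position 13: '(' -> group #4
  Position 16: '(' -> group #5
Total capturing groups: 5

5


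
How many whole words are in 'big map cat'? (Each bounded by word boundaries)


Word boundaries (\b) mark the start/end of each word.
Text: 'big map cat'
Splitting by whitespace:
  Word 1: 'big'
  Word 2: 'map'
  Word 3: 'cat'
Total whole words: 3

3


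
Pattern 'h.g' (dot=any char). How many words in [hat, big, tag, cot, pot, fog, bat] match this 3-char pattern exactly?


Pattern 'h.g' means: starts with 'h', any single char, ends with 'g'.
Checking each word (must be exactly 3 chars):
  'hat' (len=3): no
  'big' (len=3): no
  'tag' (len=3): no
  'cot' (len=3): no
  'pot' (len=3): no
  'fog' (len=3): no
  'bat' (len=3): no
Matching words: []
Total: 0

0


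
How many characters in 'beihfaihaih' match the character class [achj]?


Character class [achj] matches any of: {a, c, h, j}
Scanning string 'beihfaihaih' character by character:
  pos 0: 'b' -> no
  pos 1: 'e' -> no
  pos 2: 'i' -> no
  pos 3: 'h' -> MATCH
  pos 4: 'f' -> no
  pos 5: 'a' -> MATCH
  pos 6: 'i' -> no
  pos 7: 'h' -> MATCH
  pos 8: 'a' -> MATCH
  pos 9: 'i' -> no
  pos 10: 'h' -> MATCH
Total matches: 5

5


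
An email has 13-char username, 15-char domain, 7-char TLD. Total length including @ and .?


An email address has format: username@domain.tld
Username length: 13
'@' character: 1
Domain length: 15
'.' character: 1
TLD length: 7
Total = 13 + 1 + 15 + 1 + 7 = 37

37


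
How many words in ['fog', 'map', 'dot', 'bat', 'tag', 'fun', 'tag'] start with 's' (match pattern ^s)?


Pattern ^s anchors to start of word. Check which words begin with 's':
  'fog' -> no
  'map' -> no
  'dot' -> no
  'bat' -> no
  'tag' -> no
  'fun' -> no
  'tag' -> no
Matching words: []
Count: 0

0


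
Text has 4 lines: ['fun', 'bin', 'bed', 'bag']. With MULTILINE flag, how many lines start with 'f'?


With MULTILINE flag, ^ matches the start of each line.
Lines: ['fun', 'bin', 'bed', 'bag']
Checking which lines start with 'f':
  Line 1: 'fun' -> MATCH
  Line 2: 'bin' -> no
  Line 3: 'bed' -> no
  Line 4: 'bag' -> no
Matching lines: ['fun']
Count: 1

1


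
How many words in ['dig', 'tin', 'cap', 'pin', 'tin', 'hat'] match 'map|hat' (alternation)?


Alternation 'map|hat' matches either 'map' or 'hat'.
Checking each word:
  'dig' -> no
  'tin' -> no
  'cap' -> no
  'pin' -> no
  'tin' -> no
  'hat' -> MATCH
Matches: ['hat']
Count: 1

1


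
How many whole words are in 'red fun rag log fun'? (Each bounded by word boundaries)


Word boundaries (\b) mark the start/end of each word.
Text: 'red fun rag log fun'
Splitting by whitespace:
  Word 1: 'red'
  Word 2: 'fun'
  Word 3: 'rag'
  Word 4: 'log'
  Word 5: 'fun'
Total whole words: 5

5


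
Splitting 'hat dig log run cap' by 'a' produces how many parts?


Splitting by 'a' breaks the string at each occurrence of the separator.
Text: 'hat dig log run cap'
Parts after split:
  Part 1: 'h'
  Part 2: 't dig log run c'
  Part 3: 'p'
Total parts: 3

3


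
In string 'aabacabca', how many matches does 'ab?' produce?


Pattern 'ab?' matches 'a' optionally followed by 'b'.
String: 'aabacabca'
Scanning left to right for 'a' then checking next char:
  Match 1: 'a' (a not followed by b)
  Match 2: 'ab' (a followed by b)
  Match 3: 'a' (a not followed by b)
  Match 4: 'ab' (a followed by b)
  Match 5: 'a' (a not followed by b)
Total matches: 5

5


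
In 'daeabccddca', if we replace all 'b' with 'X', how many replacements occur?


re.sub('b', 'X', text) replaces every occurrence of 'b' with 'X'.
Text: 'daeabccddca'
Scanning for 'b':
  pos 4: 'b' -> replacement #1
Total replacements: 1

1


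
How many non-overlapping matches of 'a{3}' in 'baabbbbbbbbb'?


Pattern 'a{3}' matches exactly 3 consecutive a's (greedy, non-overlapping).
String: 'baabbbbbbbbb'
Scanning for runs of a's:
  Run at pos 1: 'aa' (length 2) -> 0 match(es)
Matches found: []
Total: 0

0


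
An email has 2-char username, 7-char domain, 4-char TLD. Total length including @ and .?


An email address has format: username@domain.tld
Username length: 2
'@' character: 1
Domain length: 7
'.' character: 1
TLD length: 4
Total = 2 + 1 + 7 + 1 + 4 = 15

15


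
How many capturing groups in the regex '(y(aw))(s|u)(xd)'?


To count capturing groups, count each '(' that starts a group.
Pattern: '(y(aw))(s|u)(xd)'
Walking through the pattern:
  Position 0: '(' -> group #1
  Position 2: '(' -> group #2
  Position 7: '(' -> group #3
  Position 12: '(' -> group #4
Total capturing groups: 4

4


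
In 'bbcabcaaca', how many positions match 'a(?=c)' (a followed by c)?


Lookahead 'a(?=c)' matches 'a' only when followed by 'c'.
String: 'bbcabcaaca'
Checking each position where char is 'a':
  pos 3: 'a' -> no (next='b')
  pos 6: 'a' -> no (next='a')
  pos 7: 'a' -> MATCH (next='c')
Matching positions: [7]
Count: 1

1


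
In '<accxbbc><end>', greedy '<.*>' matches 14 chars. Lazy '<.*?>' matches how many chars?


Greedy '<.*>' tries to match as MUCH as possible.
Lazy '<.*?>' tries to match as LITTLE as possible.

String: '<accxbbc><end>'
Greedy '<.*>' starts at first '<' and extends to the LAST '>': '<accxbbc><end>' (14 chars)
Lazy '<.*?>' starts at first '<' and stops at the FIRST '>': '<accxbbc>' (9 chars)

9


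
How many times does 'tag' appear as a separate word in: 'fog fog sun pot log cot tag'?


Scanning each word for exact match 'tag':
  Word 1: 'fog' -> no
  Word 2: 'fog' -> no
  Word 3: 'sun' -> no
  Word 4: 'pot' -> no
  Word 5: 'log' -> no
  Word 6: 'cot' -> no
  Word 7: 'tag' -> MATCH
Total matches: 1

1


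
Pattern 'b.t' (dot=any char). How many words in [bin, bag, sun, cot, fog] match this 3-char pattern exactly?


Pattern 'b.t' means: starts with 'b', any single char, ends with 't'.
Checking each word (must be exactly 3 chars):
  'bin' (len=3): no
  'bag' (len=3): no
  'sun' (len=3): no
  'cot' (len=3): no
  'fog' (len=3): no
Matching words: []
Total: 0

0


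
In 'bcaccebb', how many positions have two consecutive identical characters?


Looking for consecutive identical characters in 'bcaccebb':
  pos 0-1: 'b' vs 'c' -> different
  pos 1-2: 'c' vs 'a' -> different
  pos 2-3: 'a' vs 'c' -> different
  pos 3-4: 'c' vs 'c' -> MATCH ('cc')
  pos 4-5: 'c' vs 'e' -> different
  pos 5-6: 'e' vs 'b' -> different
  pos 6-7: 'b' vs 'b' -> MATCH ('bb')
Consecutive identical pairs: ['cc', 'bb']
Count: 2

2


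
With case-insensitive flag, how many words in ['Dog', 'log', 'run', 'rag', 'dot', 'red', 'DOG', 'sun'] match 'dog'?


Case-insensitive matching: compare each word's lowercase form to 'dog'.
  'Dog' -> lower='dog' -> MATCH
  'log' -> lower='log' -> no
  'run' -> lower='run' -> no
  'rag' -> lower='rag' -> no
  'dot' -> lower='dot' -> no
  'red' -> lower='red' -> no
  'DOG' -> lower='dog' -> MATCH
  'sun' -> lower='sun' -> no
Matches: ['Dog', 'DOG']
Count: 2

2


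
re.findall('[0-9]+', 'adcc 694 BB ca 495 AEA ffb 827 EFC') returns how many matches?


Pattern '[0-9]+' finds one or more digits.
Text: 'adcc 694 BB ca 495 AEA ffb 827 EFC'
Scanning for matches:
  Match 1: '694'
  Match 2: '495'
  Match 3: '827'
Total matches: 3

3


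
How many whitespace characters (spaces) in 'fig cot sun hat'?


\s matches whitespace characters (spaces, tabs, etc.).
Text: 'fig cot sun hat'
This text has 4 words separated by spaces.
Number of spaces = number of words - 1 = 4 - 1 = 3

3


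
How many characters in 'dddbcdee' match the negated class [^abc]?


Negated class [^abc] matches any char NOT in {a, b, c}
Scanning 'dddbcdee':
  pos 0: 'd' -> MATCH
  pos 1: 'd' -> MATCH
  pos 2: 'd' -> MATCH
  pos 3: 'b' -> no (excluded)
  pos 4: 'c' -> no (excluded)
  pos 5: 'd' -> MATCH
  pos 6: 'e' -> MATCH
  pos 7: 'e' -> MATCH
Total matches: 6

6


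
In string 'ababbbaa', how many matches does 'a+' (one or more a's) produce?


Pattern 'a+' matches one or more consecutive a's.
String: 'ababbbaa'
Scanning for runs of a:
  Match 1: 'a' (length 1)
  Match 2: 'a' (length 1)
  Match 3: 'aa' (length 2)
Total matches: 3

3


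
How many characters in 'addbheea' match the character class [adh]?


Character class [adh] matches any of: {a, d, h}
Scanning string 'addbheea' character by character:
  pos 0: 'a' -> MATCH
  pos 1: 'd' -> MATCH
  pos 2: 'd' -> MATCH
  pos 3: 'b' -> no
  pos 4: 'h' -> MATCH
  pos 5: 'e' -> no
  pos 6: 'e' -> no
  pos 7: 'a' -> MATCH
Total matches: 5

5


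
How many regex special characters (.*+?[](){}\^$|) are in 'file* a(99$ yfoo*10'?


Regex special characters are: . * + ? [ ] ( ) { } \ ^ $ |
Scanning 'file* a(99$ yfoo*10':
  pos 4: '*' -> SPECIAL
  pos 7: '(' -> SPECIAL
  pos 10: '$' -> SPECIAL
  pos 16: '*' -> SPECIAL
Special chars found: ['*', '(', '$', '*']
Total: 4

4


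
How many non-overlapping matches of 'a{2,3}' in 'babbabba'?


Pattern 'a{2,3}' matches between 2 and 3 consecutive a's (greedy).
String: 'babbabba'
Finding runs of a's and applying greedy matching:
  Run at pos 1: 'a' (length 1)
  Run at pos 4: 'a' (length 1)
  Run at pos 7: 'a' (length 1)
Matches: []
Count: 0

0


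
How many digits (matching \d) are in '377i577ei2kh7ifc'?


\d matches any digit 0-9.
Scanning '377i577ei2kh7ifc':
  pos 0: '3' -> DIGIT
  pos 1: '7' -> DIGIT
  pos 2: '7' -> DIGIT
  pos 4: '5' -> DIGIT
  pos 5: '7' -> DIGIT
  pos 6: '7' -> DIGIT
  pos 9: '2' -> DIGIT
  pos 12: '7' -> DIGIT
Digits found: ['3', '7', '7', '5', '7', '7', '2', '7']
Total: 8

8


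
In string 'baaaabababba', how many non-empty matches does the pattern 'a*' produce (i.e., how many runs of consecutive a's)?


Pattern 'a*' matches zero or more a's. We want non-empty runs of consecutive a's.
String: 'baaaabababba'
Walking through the string to find runs of a's:
  Run 1: positions 1-4 -> 'aaaa'
  Run 2: positions 6-6 -> 'a'
  Run 3: positions 8-8 -> 'a'
  Run 4: positions 11-11 -> 'a'
Non-empty runs found: ['aaaa', 'a', 'a', 'a']
Count: 4

4


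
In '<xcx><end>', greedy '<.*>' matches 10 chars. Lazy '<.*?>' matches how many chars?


Greedy '<.*>' tries to match as MUCH as possible.
Lazy '<.*?>' tries to match as LITTLE as possible.

String: '<xcx><end>'
Greedy '<.*>' starts at first '<' and extends to the LAST '>': '<xcx><end>' (10 chars)
Lazy '<.*?>' starts at first '<' and stops at the FIRST '>': '<xcx>' (5 chars)

5
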